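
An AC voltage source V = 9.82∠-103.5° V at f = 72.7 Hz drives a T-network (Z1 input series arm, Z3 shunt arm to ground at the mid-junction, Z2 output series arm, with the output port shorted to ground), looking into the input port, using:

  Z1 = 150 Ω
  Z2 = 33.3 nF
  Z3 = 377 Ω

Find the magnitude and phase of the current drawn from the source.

Step 1 — Angular frequency: ω = 2π·f = 2π·72.7 = 456.8 rad/s.
Step 2 — Component impedances:
  Z1: Z = R = 150 Ω
  Z2: Z = 1/(jωC) = -j/(ω·C) = 0 - j6.574e+04 Ω
  Z3: Z = R = 377 Ω
Step 3 — With the output port shorted to ground, the output series arm Z2 runs from the junction to ground; the shunt arm Z3 also runs from the junction to ground. They appear in parallel: Z3 || Z2 = 377 - j2.162 Ω.
Step 4 — Series with input arm Z1: Z_in = Z1 + (Z3 || Z2) = 527 - j2.162 Ω = 527∠-0.2° Ω.
Step 5 — Source phasor: V = 9.82∠-103.5° V = -2.292 - j9.549 V.
Step 6 — Ohm's law: I = V / Z_total = (-2.292 - j9.549) / (527 - j2.162) = -0.004276 - j0.01814 A.
Step 7 — Convert to polar: |I| = 0.01863 A, ∠I = -103.3°.

I = 0.01863∠-103.3° A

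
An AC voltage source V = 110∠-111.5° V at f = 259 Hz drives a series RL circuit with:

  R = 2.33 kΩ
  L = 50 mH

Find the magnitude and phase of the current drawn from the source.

Step 1 — Angular frequency: ω = 2π·f = 2π·259 = 1627 rad/s.
Step 2 — Component impedances:
  R: Z = R = 2330 Ω
  L: Z = jωL = j·1627·0.05 = 0 + j81.37 Ω
Step 3 — Series combination: Z_total = R + L = 2330 + j81.37 Ω = 2331∠2.0° Ω.
Step 4 — Source phasor: V = 110∠-111.5° V = -40.32 - j102.3 V.
Step 5 — Ohm's law: I = V / Z_total = (-40.32 - j102.3) / (2330 + j81.37) = -0.01881 - j0.04327 A.
Step 6 — Convert to polar: |I| = 0.04718 A, ∠I = -113.5°.

I = 0.04718∠-113.5° A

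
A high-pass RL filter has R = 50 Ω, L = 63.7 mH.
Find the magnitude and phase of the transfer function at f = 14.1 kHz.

Step 1 — Angular frequency: ω = 2π·1.41e+04 = 8.859e+04 rad/s.
Step 2 — Transfer function: H(jω) = jωL/(R + jωL).
Step 3 — Numerator jωL = j·5643; denominator R + jωL = 50 + j5643.
Step 4 — H = 0.9999 + j0.008859.
Step 5 — Magnitude: |H| = 1 (-0.0 dB); phase: φ = 0.5°.

|H| = 1 (-0.0 dB), φ = 0.5°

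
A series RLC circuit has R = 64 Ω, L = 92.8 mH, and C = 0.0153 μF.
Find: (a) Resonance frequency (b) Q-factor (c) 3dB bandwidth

Step 1 — Resonance: ω₀ = 1/√(LC) = 1/√(0.0928·1.53e-08) = 2.654e+04 rad/s.
Step 2 — f₀ = ω₀/(2π) = 4224 Hz.
Step 3 — Series Q: Q = ω₀L/R = 2.654e+04·0.0928/64 = 38.48.
Step 4 — Bandwidth: Δω = ω₀/Q = 689.7 rad/s; BW = Δω/(2π) = 109.8 Hz.

(a) f₀ = 4224 Hz  (b) Q = 38.48  (c) BW = 109.8 Hz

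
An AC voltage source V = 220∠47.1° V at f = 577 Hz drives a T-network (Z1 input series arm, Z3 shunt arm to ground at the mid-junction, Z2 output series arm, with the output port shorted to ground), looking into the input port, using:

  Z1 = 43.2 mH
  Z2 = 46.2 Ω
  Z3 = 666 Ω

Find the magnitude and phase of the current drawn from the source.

Step 1 — Angular frequency: ω = 2π·f = 2π·577 = 3625 rad/s.
Step 2 — Component impedances:
  Z1: Z = jωL = j·3625·0.0432 = 0 + j156.6 Ω
  Z2: Z = R = 46.2 Ω
  Z3: Z = R = 666 Ω
Step 3 — With the output port shorted to ground, the output series arm Z2 runs from the junction to ground; the shunt arm Z3 also runs from the junction to ground. They appear in parallel: Z3 || Z2 = 43.2 Ω.
Step 4 — Series with input arm Z1: Z_in = Z1 + (Z3 || Z2) = 43.2 + j156.6 Ω = 162.5∠74.6° Ω.
Step 5 — Source phasor: V = 220∠47.1° V = 149.8 + j161.2 V.
Step 6 — Ohm's law: I = V / Z_total = (149.8 + j161.2) / (43.2 + j156.6) = 1.201 - j0.6248 A.
Step 7 — Convert to polar: |I| = 1.354 A, ∠I = -27.5°.

I = 1.354∠-27.5° A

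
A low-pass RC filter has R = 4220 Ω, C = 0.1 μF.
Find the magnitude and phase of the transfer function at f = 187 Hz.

Step 1 — Angular frequency: ω = 2π·187 = 1175 rad/s.
Step 2 — Transfer function: H(jω) = 1/(1 + jωRC).
Step 3 — Denominator: 1 + jωRC = 1 + j·1175·4220·1e-07 = 1 + j0.4958.
Step 4 — H = 0.8027 - j0.398.
Step 5 — Magnitude: |H| = 0.8959 (-1.0 dB); phase: φ = -26.4°.

|H| = 0.8959 (-1.0 dB), φ = -26.4°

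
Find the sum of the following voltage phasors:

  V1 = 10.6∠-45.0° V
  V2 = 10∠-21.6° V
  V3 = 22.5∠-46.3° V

Step 1 — Convert each phasor to rectangular form:
  V1 = 10.6·(cos(-45.0°) + j·sin(-45.0°)) = 7.495 - j7.495 V
  V2 = 10·(cos(-21.6°) + j·sin(-21.6°)) = 9.298 - j3.681 V
  V3 = 22.5·(cos(-46.3°) + j·sin(-46.3°)) = 15.54 - j16.27 V
Step 2 — Sum components: V_total = 32.34 - j27.44 V.
Step 3 — Convert to polar: |V_total| = 42.41 V, ∠V_total = -40.3°.

V_total = 42.41∠-40.3° V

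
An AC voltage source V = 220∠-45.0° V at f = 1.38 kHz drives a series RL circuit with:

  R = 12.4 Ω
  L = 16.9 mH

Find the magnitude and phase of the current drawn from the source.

Step 1 — Angular frequency: ω = 2π·f = 2π·1380 = 8671 rad/s.
Step 2 — Component impedances:
  R: Z = R = 12.4 Ω
  L: Z = jωL = j·8671·0.0169 = 0 + j146.5 Ω
Step 3 — Series combination: Z_total = R + L = 12.4 + j146.5 Ω = 147.1∠85.2° Ω.
Step 4 — Source phasor: V = 220∠-45.0° V = 155.6 - j155.6 V.
Step 5 — Ohm's law: I = V / Z_total = (155.6 - j155.6) / (12.4 + j146.5) = -0.9649 - j1.143 A.
Step 6 — Convert to polar: |I| = 1.496 A, ∠I = -130.2°.

I = 1.496∠-130.2° A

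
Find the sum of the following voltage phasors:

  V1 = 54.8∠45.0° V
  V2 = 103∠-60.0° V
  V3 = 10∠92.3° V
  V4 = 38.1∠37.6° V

Step 1 — Convert each phasor to rectangular form:
  V1 = 54.8·(cos(45.0°) + j·sin(45.0°)) = 38.75 + j38.75 V
  V2 = 103·(cos(-60.0°) + j·sin(-60.0°)) = 51.5 - j89.2 V
  V3 = 10·(cos(92.3°) + j·sin(92.3°)) = -0.4013 + j9.992 V
  V4 = 38.1·(cos(37.6°) + j·sin(37.6°)) = 30.19 + j23.25 V
Step 2 — Sum components: V_total = 120 - j17.21 V.
Step 3 — Convert to polar: |V_total| = 121.3 V, ∠V_total = -8.2°.

V_total = 121.3∠-8.2° V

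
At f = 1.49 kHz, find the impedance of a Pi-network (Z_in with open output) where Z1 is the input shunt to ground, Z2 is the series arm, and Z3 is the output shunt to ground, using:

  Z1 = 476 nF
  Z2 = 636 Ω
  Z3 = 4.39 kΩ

Step 1 — Angular frequency: ω = 2π·f = 2π·1490 = 9362 rad/s.
Step 2 — Component impedances:
  Z1: Z = 1/(jωC) = -j/(ω·C) = 0 - j224.4 Ω
  Z2: Z = R = 636 Ω
  Z3: Z = R = 4390 Ω
Step 3 — With open output, the series arm Z2 and the output shunt Z3 appear in series to ground: Z2 + Z3 = 5026 Ω.
Step 4 — Parallel with input shunt Z1: Z_in = Z1 || (Z2 + Z3) = 9.999 - j224 Ω = 224.2∠-87.4° Ω.

Z = 9.999 - j224 Ω = 224.2∠-87.4° Ω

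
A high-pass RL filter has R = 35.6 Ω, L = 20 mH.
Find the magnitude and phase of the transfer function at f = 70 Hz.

Step 1 — Angular frequency: ω = 2π·70 = 439.8 rad/s.
Step 2 — Transfer function: H(jω) = jωL/(R + jωL).
Step 3 — Numerator jωL = j·8.796; denominator R + jωL = 35.6 + j8.796.
Step 4 — H = 0.05754 + j0.2329.
Step 5 — Magnitude: |H| = 0.2399 (-12.4 dB); phase: φ = 76.1°.

|H| = 0.2399 (-12.4 dB), φ = 76.1°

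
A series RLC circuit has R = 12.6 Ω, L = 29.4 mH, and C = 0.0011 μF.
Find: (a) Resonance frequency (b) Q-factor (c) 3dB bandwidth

Step 1 — Resonance: ω₀ = 1/√(LC) = 1/√(0.0294·1.1e-09) = 1.758e+05 rad/s.
Step 2 — f₀ = ω₀/(2π) = 2.799e+04 Hz.
Step 3 — Series Q: Q = ω₀L/R = 1.758e+05·0.0294/12.6 = 410.3.
Step 4 — Bandwidth: Δω = ω₀/Q = 428.6 rad/s; BW = Δω/(2π) = 68.21 Hz.

(a) f₀ = 2.799e+04 Hz  (b) Q = 410.3  (c) BW = 68.21 Hz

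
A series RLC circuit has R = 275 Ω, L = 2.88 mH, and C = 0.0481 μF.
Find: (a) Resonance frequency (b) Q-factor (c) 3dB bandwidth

Step 1 — Resonance: ω₀ = 1/√(LC) = 1/√(0.00288·4.81e-08) = 8.496e+04 rad/s.
Step 2 — f₀ = ω₀/(2π) = 1.352e+04 Hz.
Step 3 — Series Q: Q = ω₀L/R = 8.496e+04·0.00288/275 = 0.8898.
Step 4 — Bandwidth: Δω = ω₀/Q = 9.549e+04 rad/s; BW = Δω/(2π) = 1.52e+04 Hz.

(a) f₀ = 1.352e+04 Hz  (b) Q = 0.8898  (c) BW = 1.52e+04 Hz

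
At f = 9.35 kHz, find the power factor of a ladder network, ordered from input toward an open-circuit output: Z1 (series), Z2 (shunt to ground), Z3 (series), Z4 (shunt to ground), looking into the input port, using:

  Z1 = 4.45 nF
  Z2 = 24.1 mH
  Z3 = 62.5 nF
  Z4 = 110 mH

Step 1 — Angular frequency: ω = 2π·f = 2π·9350 = 5.875e+04 rad/s.
Step 2 — Component impedances:
  Z1: Z = 1/(jωC) = -j/(ω·C) = 0 - j3825 Ω
  Z2: Z = jωL = j·5.875e+04·0.0241 = 0 + j1416 Ω
  Z3: Z = 1/(jωC) = -j/(ω·C) = 0 - j272.4 Ω
  Z4: Z = jωL = j·5.875e+04·0.11 = 0 + j6462 Ω
Step 3 — Ladder network (open output): work backward from the far end, alternating series and parallel combinations. Z_in = 0 - j2673 Ω = 2673∠-90.0° Ω.
Step 4 — Power factor: PF = cos(φ) = Re(Z)/|Z| = 0/2673 = 0.
Step 5 — Type: Im(Z) = -2673 ⇒ leading (phase φ = -90.0°).

PF = 0 (leading, φ = -90.0°)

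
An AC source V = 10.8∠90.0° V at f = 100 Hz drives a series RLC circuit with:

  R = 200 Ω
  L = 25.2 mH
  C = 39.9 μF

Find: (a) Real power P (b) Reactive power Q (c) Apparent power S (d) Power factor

Step 1 — Angular frequency: ω = 2π·f = 2π·100 = 628.3 rad/s.
Step 2 — Component impedances:
  R: Z = R = 200 Ω
  L: Z = jωL = j·628.3·0.0252 = 0 + j15.83 Ω
  C: Z = 1/(jωC) = -j/(ω·C) = 0 - j39.89 Ω
Step 3 — Series combination: Z_total = R + L + C = 200 - j24.05 Ω = 201.4∠-6.9° Ω.
Step 4 — Source phasor: V = 10.8∠90.0° V = 0 + j10.8 V.
Step 5 — Current: I = V / Z = -0.006402 + j0.05323 A = 0.05361∠96.9° A.
Step 6 — Complex power: S = V·I* = 0.5749 - j0.06914 VA.
Step 7 — Real power: P = Re(S) = 0.5749 W.
Step 8 — Reactive power: Q = Im(S) = -0.06914 VAR.
Step 9 — Apparent power: |S| = 0.579 VA.
Step 10 — Power factor: PF = P/|S| = 0.9928 (leading).

(a) P = 0.5749 W  (b) Q = -0.06914 VAR  (c) S = 0.579 VA  (d) PF = 0.9928 (leading)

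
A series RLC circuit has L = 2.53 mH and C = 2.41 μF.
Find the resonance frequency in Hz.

Step 1 — Resonance condition Im(Z)=0 gives ω₀ = 1/√(LC).
Step 2 — ω₀ = 1/√(0.00253·2.41e-06) = 1.281e+04 rad/s.
Step 3 — f₀ = ω₀/(2π) = 2038 Hz.

f₀ = 2038 Hz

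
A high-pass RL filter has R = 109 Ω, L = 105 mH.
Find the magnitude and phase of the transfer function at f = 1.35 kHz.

Step 1 — Angular frequency: ω = 2π·1350 = 8482 rad/s.
Step 2 — Transfer function: H(jω) = jωL/(R + jωL).
Step 3 — Numerator jωL = j·890.6; denominator R + jωL = 109 + j890.6.
Step 4 — H = 0.9852 + j0.1206.
Step 5 — Magnitude: |H| = 0.9926 (-0.1 dB); phase: φ = 7.0°.

|H| = 0.9926 (-0.1 dB), φ = 7.0°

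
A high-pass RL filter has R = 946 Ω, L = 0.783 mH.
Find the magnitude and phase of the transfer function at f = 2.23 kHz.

Step 1 — Angular frequency: ω = 2π·2230 = 1.401e+04 rad/s.
Step 2 — Transfer function: H(jω) = jωL/(R + jωL).
Step 3 — Numerator jωL = j·10.97; denominator R + jωL = 946 + j10.97.
Step 4 — H = 0.0001345 + j0.0116.
Step 5 — Magnitude: |H| = 0.0116 (-38.7 dB); phase: φ = 89.3°.

|H| = 0.0116 (-38.7 dB), φ = 89.3°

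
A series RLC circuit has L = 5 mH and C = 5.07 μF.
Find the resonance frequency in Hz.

Step 1 — Resonance condition Im(Z)=0 gives ω₀ = 1/√(LC).
Step 2 — ω₀ = 1/√(0.005·5.07e-06) = 6281 rad/s.
Step 3 — f₀ = ω₀/(2π) = 999.6 Hz.

f₀ = 999.6 Hz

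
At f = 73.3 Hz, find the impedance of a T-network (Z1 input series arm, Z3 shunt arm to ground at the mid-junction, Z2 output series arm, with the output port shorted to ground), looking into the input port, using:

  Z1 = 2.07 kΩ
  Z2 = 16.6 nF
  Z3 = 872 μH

Step 1 — Angular frequency: ω = 2π·f = 2π·73.3 = 460.6 rad/s.
Step 2 — Component impedances:
  Z1: Z = R = 2070 Ω
  Z2: Z = 1/(jωC) = -j/(ω·C) = 0 - j1.308e+05 Ω
  Z3: Z = jωL = j·460.6·0.000872 = 0 + j0.4016 Ω
Step 3 — With the output port shorted to ground, the output series arm Z2 runs from the junction to ground; the shunt arm Z3 also runs from the junction to ground. They appear in parallel: Z3 || Z2 = 0 + j0.4016 Ω.
Step 4 — Series with input arm Z1: Z_in = Z1 + (Z3 || Z2) = 2070 + j0.4016 Ω = 2070∠0.0° Ω.

Z = 2070 + j0.4016 Ω = 2070∠0.0° Ω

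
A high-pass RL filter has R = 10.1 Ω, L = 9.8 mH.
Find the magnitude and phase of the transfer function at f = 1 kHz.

Step 1 — Angular frequency: ω = 2π·1000 = 6283 rad/s.
Step 2 — Transfer function: H(jω) = jωL/(R + jωL).
Step 3 — Numerator jωL = j·61.58; denominator R + jωL = 10.1 + j61.58.
Step 4 — H = 0.9738 + j0.1597.
Step 5 — Magnitude: |H| = 0.9868 (-0.1 dB); phase: φ = 9.3°.

|H| = 0.9868 (-0.1 dB), φ = 9.3°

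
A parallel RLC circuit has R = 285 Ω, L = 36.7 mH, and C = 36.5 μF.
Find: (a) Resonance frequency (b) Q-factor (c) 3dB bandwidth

Step 1 — Resonance: ω₀ = 1/√(LC) = 1/√(0.0367·3.65e-05) = 864 rad/s.
Step 2 — f₀ = ω₀/(2π) = 137.5 Hz.
Step 3 — Parallel Q: Q = R/(ω₀L) = 285/(864·0.0367) = 8.988.
Step 4 — Bandwidth: Δω = ω₀/Q = 96.13 rad/s; BW = Δω/(2π) = 15.3 Hz.

(a) f₀ = 137.5 Hz  (b) Q = 8.988  (c) BW = 15.3 Hz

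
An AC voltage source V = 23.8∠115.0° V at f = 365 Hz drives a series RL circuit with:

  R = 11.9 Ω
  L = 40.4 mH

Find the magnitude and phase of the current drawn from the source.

Step 1 — Angular frequency: ω = 2π·f = 2π·365 = 2293 rad/s.
Step 2 — Component impedances:
  R: Z = R = 11.9 Ω
  L: Z = jωL = j·2293·0.0404 = 0 + j92.65 Ω
Step 3 — Series combination: Z_total = R + L = 11.9 + j92.65 Ω = 93.41∠82.7° Ω.
Step 4 — Source phasor: V = 23.8∠115.0° V = -10.06 + j21.57 V.
Step 5 — Ohm's law: I = V / Z_total = (-10.06 + j21.57) / (11.9 + j92.65) = 0.2153 + j0.1362 A.
Step 6 — Convert to polar: |I| = 0.2548 A, ∠I = 32.3°.

I = 0.2548∠32.3° A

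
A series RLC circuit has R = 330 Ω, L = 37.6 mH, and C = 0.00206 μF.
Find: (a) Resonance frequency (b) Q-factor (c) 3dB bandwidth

Step 1 — Resonance: ω₀ = 1/√(LC) = 1/√(0.0376·2.06e-09) = 1.136e+05 rad/s.
Step 2 — f₀ = ω₀/(2π) = 1.808e+04 Hz.
Step 3 — Series Q: Q = ω₀L/R = 1.136e+05·0.0376/330 = 12.95.
Step 4 — Bandwidth: Δω = ω₀/Q = 8777 rad/s; BW = Δω/(2π) = 1397 Hz.

(a) f₀ = 1.808e+04 Hz  (b) Q = 12.95  (c) BW = 1397 Hz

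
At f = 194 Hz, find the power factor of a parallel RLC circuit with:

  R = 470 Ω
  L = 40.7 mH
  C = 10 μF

Step 1 — Angular frequency: ω = 2π·f = 2π·194 = 1219 rad/s.
Step 2 — Component impedances:
  R: Z = R = 470 Ω
  L: Z = jωL = j·1219·0.0407 = 0 + j49.61 Ω
  C: Z = 1/(jωC) = -j/(ω·C) = 0 - j82.04 Ω
Step 3 — Parallel combination: 1/Z_total = 1/R + 1/L + 1/C; Z_total = 31.29 + j117.2 Ω = 121.3∠75.0° Ω.
Step 4 — Power factor: PF = cos(φ) = Re(Z)/|Z| = 31.29/121.3 = 0.258.
Step 5 — Type: Im(Z) = 117.2 ⇒ lagging (phase φ = 75.0°).

PF = 0.258 (lagging, φ = 75.0°)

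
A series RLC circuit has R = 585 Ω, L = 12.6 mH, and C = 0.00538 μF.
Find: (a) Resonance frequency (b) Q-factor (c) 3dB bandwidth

Step 1 — Resonance: ω₀ = 1/√(LC) = 1/√(0.0126·5.38e-09) = 1.215e+05 rad/s.
Step 2 — f₀ = ω₀/(2π) = 1.933e+04 Hz.
Step 3 — Series Q: Q = ω₀L/R = 1.215e+05·0.0126/585 = 2.616.
Step 4 — Bandwidth: Δω = ω₀/Q = 4.643e+04 rad/s; BW = Δω/(2π) = 7389 Hz.

(a) f₀ = 1.933e+04 Hz  (b) Q = 2.616  (c) BW = 7389 Hz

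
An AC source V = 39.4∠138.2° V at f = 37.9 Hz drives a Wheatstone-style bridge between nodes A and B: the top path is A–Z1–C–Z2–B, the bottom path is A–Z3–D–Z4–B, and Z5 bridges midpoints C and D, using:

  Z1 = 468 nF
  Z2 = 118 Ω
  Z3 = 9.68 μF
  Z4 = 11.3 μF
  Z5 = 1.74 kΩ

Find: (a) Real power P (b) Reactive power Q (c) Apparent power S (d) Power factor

Step 1 — Angular frequency: ω = 2π·f = 2π·37.9 = 238.1 rad/s.
Step 2 — Component impedances:
  Z1: Z = 1/(jωC) = -j/(ω·C) = 0 - j8973 Ω
  Z2: Z = R = 118 Ω
  Z3: Z = 1/(jωC) = -j/(ω·C) = 0 - j433.8 Ω
  Z4: Z = 1/(jωC) = -j/(ω·C) = 0 - j371.6 Ω
  Z5: Z = R = 1740 Ω
Step 3 — Bridge requires nodal analysis (the Z5 bridge couples midpoints C and D, so the two paths cannot be reduced to a simple series/parallel combination). Setting node B to ground and injecting 1 A at node A, the 3-node admittance system at A, C, D solves to V_A = Z_AB = 61.96 - j730.7 Ω = 733.3∠-85.2° Ω.
Step 4 — Source phasor: V = 39.4∠138.2° V = -29.37 + j26.26 V.
Step 5 — Current: I = V / Z = -0.03907 - j0.03688 A = 0.05373∠-136.6° A.
Step 6 — Complex power: S = V·I* = 0.1789 - j2.109 VA.
Step 7 — Real power: P = Re(S) = 0.1789 W.
Step 8 — Reactive power: Q = Im(S) = -2.109 VAR.
Step 9 — Apparent power: |S| = 2.117 VA.
Step 10 — Power factor: PF = P/|S| = 0.0845 (leading).

(a) P = 0.1789 W  (b) Q = -2.109 VAR  (c) S = 2.117 VA  (d) PF = 0.0845 (leading)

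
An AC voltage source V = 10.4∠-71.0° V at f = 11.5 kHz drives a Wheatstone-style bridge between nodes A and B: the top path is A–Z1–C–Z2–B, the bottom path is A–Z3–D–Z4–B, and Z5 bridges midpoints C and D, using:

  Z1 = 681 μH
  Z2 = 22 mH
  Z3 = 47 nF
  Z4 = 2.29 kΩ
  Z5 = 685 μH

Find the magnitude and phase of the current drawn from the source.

Step 1 — Angular frequency: ω = 2π·f = 2π·1.15e+04 = 7.226e+04 rad/s.
Step 2 — Component impedances:
  Z1: Z = jωL = j·7.226e+04·0.000681 = 0 + j49.21 Ω
  Z2: Z = jωL = j·7.226e+04·0.022 = 0 + j1590 Ω
  Z3: Z = 1/(jωC) = -j/(ω·C) = 0 - j294.5 Ω
  Z4: Z = R = 2290 Ω
  Z5: Z = jωL = j·7.226e+04·0.000685 = 0 + j49.5 Ω
Step 3 — Bridge requires nodal analysis (the Z5 bridge couples midpoints C and D, so the two paths cannot be reduced to a simple series/parallel combination). Setting node B to ground and injecting 1 A at node A, the 3-node admittance system at A, C, D solves to V_A = Z_AB = 714.6 + j1136 Ω = 1342∠57.8° Ω.
Step 4 — Source phasor: V = 10.4∠-71.0° V = 3.386 - j9.833 V.
Step 5 — Ohm's law: I = V / Z_total = (3.386 - j9.833) / (714.6 + j1136) = -0.004859 - j0.006038 A.
Step 6 — Convert to polar: |I| = 0.00775 A, ∠I = -128.8°.

I = 0.00775∠-128.8° A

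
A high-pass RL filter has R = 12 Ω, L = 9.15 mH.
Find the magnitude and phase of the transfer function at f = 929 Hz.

Step 1 — Angular frequency: ω = 2π·929 = 5837 rad/s.
Step 2 — Transfer function: H(jω) = jωL/(R + jωL).
Step 3 — Numerator jωL = j·53.41; denominator R + jωL = 12 + j53.41.
Step 4 — H = 0.9519 + j0.2139.
Step 5 — Magnitude: |H| = 0.9757 (-0.2 dB); phase: φ = 12.7°.

|H| = 0.9757 (-0.2 dB), φ = 12.7°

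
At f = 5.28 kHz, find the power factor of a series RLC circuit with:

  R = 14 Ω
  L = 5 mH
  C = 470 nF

Step 1 — Angular frequency: ω = 2π·f = 2π·5280 = 3.318e+04 rad/s.
Step 2 — Component impedances:
  R: Z = R = 14 Ω
  L: Z = jωL = j·3.318e+04·0.005 = 0 + j165.9 Ω
  C: Z = 1/(jωC) = -j/(ω·C) = 0 - j64.13 Ω
Step 3 — Series combination: Z_total = R + L + C = 14 + j101.7 Ω = 102.7∠82.2° Ω.
Step 4 — Power factor: PF = cos(φ) = Re(Z)/|Z| = 14/102.7 = 0.1363.
Step 5 — Type: Im(Z) = 101.7 ⇒ lagging (phase φ = 82.2°).

PF = 0.1363 (lagging, φ = 82.2°)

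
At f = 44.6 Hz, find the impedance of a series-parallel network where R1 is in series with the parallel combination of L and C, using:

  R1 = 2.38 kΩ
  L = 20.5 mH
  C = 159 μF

Step 1 — Angular frequency: ω = 2π·f = 2π·44.6 = 280.2 rad/s.
Step 2 — Component impedances:
  R1: Z = R = 2380 Ω
  L: Z = jωL = j·280.2·0.0205 = 0 + j5.745 Ω
  C: Z = 1/(jωC) = -j/(ω·C) = 0 - j22.44 Ω
Step 3 — Parallel branch: L || C = 1/(1/L + 1/C) = 0 + j7.721 Ω.
Step 4 — Series with R1: Z_total = R1 + (L || C) = 2380 + j7.721 Ω = 2380∠0.2° Ω.

Z = 2380 + j7.721 Ω = 2380∠0.2° Ω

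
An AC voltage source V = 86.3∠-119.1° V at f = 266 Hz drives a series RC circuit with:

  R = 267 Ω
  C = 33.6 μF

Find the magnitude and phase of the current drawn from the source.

Step 1 — Angular frequency: ω = 2π·f = 2π·266 = 1671 rad/s.
Step 2 — Component impedances:
  R: Z = R = 267 Ω
  C: Z = 1/(jωC) = -j/(ω·C) = 0 - j17.81 Ω
Step 3 — Series combination: Z_total = R + C = 267 - j17.81 Ω = 267.6∠-3.8° Ω.
Step 4 — Source phasor: V = 86.3∠-119.1° V = -41.97 - j75.41 V.
Step 5 — Ohm's law: I = V / Z_total = (-41.97 - j75.41) / (267 - j17.81) = -0.1377 - j0.2916 A.
Step 6 — Convert to polar: |I| = 0.3225 A, ∠I = -115.3°.

I = 0.3225∠-115.3° A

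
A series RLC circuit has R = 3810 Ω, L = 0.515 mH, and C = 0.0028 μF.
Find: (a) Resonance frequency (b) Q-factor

Step 1 — Resonance condition Im(Z)=0 gives ω₀ = 1/√(LC).
Step 2 — ω₀ = 1/√(0.000515·2.8e-09) = 8.328e+05 rad/s.
Step 3 — f₀ = ω₀/(2π) = 1.325e+05 Hz.
Step 4 — Series Q: Q = ω₀L/R = 8.328e+05·0.000515/3810 = 0.1126.

(a) f₀ = 1.325e+05 Hz  (b) Q = 0.1126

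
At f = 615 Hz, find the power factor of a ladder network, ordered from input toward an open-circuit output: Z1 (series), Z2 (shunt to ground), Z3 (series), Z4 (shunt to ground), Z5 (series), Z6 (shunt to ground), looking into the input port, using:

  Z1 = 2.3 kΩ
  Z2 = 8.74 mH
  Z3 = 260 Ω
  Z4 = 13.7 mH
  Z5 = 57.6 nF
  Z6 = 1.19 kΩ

Step 1 — Angular frequency: ω = 2π·f = 2π·615 = 3864 rad/s.
Step 2 — Component impedances:
  Z1: Z = R = 2300 Ω
  Z2: Z = jωL = j·3864·0.00874 = 0 + j33.77 Ω
  Z3: Z = R = 260 Ω
  Z4: Z = jωL = j·3864·0.0137 = 0 + j52.94 Ω
  Z5: Z = 1/(jωC) = -j/(ω·C) = 0 - j4493 Ω
  Z6: Z = R = 1190 Ω
Step 3 — Ladder network (open output): work backward from the far end, alternating series and parallel combinations. Z_in = 2304 + j32.45 Ω = 2304∠0.8° Ω.
Step 4 — Power factor: PF = cos(φ) = Re(Z)/|Z| = 2303.9/2304.2 = 0.9999.
Step 5 — Type: Im(Z) = 32.45 ⇒ lagging (phase φ = 0.8°).

PF = 0.9999 (lagging, φ = 0.8°)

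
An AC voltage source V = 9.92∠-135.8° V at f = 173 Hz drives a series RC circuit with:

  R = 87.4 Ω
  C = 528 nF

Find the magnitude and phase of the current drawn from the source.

Step 1 — Angular frequency: ω = 2π·f = 2π·173 = 1087 rad/s.
Step 2 — Component impedances:
  R: Z = R = 87.4 Ω
  C: Z = 1/(jωC) = -j/(ω·C) = 0 - j1742 Ω
Step 3 — Series combination: Z_total = R + C = 87.4 - j1742 Ω = 1745∠-87.1° Ω.
Step 4 — Source phasor: V = 9.92∠-135.8° V = -7.112 - j6.916 V.
Step 5 — Ohm's law: I = V / Z_total = (-7.112 - j6.916) / (87.4 - j1742) = 0.003755 - j0.00427 A.
Step 6 — Convert to polar: |I| = 0.005686 A, ∠I = -48.7°.

I = 0.005686∠-48.7° A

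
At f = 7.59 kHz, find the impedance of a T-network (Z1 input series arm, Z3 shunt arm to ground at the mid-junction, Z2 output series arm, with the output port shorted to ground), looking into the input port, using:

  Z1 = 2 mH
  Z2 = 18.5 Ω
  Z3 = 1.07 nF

Step 1 — Angular frequency: ω = 2π·f = 2π·7590 = 4.769e+04 rad/s.
Step 2 — Component impedances:
  Z1: Z = jωL = j·4.769e+04·0.002 = 0 + j95.38 Ω
  Z2: Z = R = 18.5 Ω
  Z3: Z = 1/(jωC) = -j/(ω·C) = 0 - j1.96e+04 Ω
Step 3 — With the output port shorted to ground, the output series arm Z2 runs from the junction to ground; the shunt arm Z3 also runs from the junction to ground. They appear in parallel: Z3 || Z2 = 18.5 - j0.01746 Ω.
Step 4 — Series with input arm Z1: Z_in = Z1 + (Z3 || Z2) = 18.5 + j95.36 Ω = 97.14∠79.0° Ω.

Z = 18.5 + j95.36 Ω = 97.14∠79.0° Ω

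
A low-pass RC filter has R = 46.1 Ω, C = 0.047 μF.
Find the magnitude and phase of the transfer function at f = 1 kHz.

Step 1 — Angular frequency: ω = 2π·1000 = 6283 rad/s.
Step 2 — Transfer function: H(jω) = 1/(1 + jωRC).
Step 3 — Denominator: 1 + jωRC = 1 + j·6283·46.1·4.7e-08 = 1 + j0.01361.
Step 4 — H = 0.9998 - j0.01361.
Step 5 — Magnitude: |H| = 0.9999 (-0.0 dB); phase: φ = -0.8°.

|H| = 0.9999 (-0.0 dB), φ = -0.8°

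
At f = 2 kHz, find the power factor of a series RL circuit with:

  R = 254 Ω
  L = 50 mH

Step 1 — Angular frequency: ω = 2π·f = 2π·2000 = 1.257e+04 rad/s.
Step 2 — Component impedances:
  R: Z = R = 254 Ω
  L: Z = jωL = j·1.257e+04·0.05 = 0 + j628.3 Ω
Step 3 — Series combination: Z_total = R + L = 254 + j628.3 Ω = 677.7∠68.0° Ω.
Step 4 — Power factor: PF = cos(φ) = Re(Z)/|Z| = 254/677.7 = 0.3748.
Step 5 — Type: Im(Z) = 628.3 ⇒ lagging (phase φ = 68.0°).

PF = 0.3748 (lagging, φ = 68.0°)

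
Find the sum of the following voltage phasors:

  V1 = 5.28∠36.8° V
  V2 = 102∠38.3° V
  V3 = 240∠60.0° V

Step 1 — Convert each phasor to rectangular form:
  V1 = 5.28·(cos(36.8°) + j·sin(36.8°)) = 4.228 + j3.163 V
  V2 = 102·(cos(38.3°) + j·sin(38.3°)) = 80.05 + j63.22 V
  V3 = 240·(cos(60.0°) + j·sin(60.0°)) = 120 + j207.8 V
Step 2 — Sum components: V_total = 204.3 + j274.2 V.
Step 3 — Convert to polar: |V_total| = 341.9 V, ∠V_total = 53.3°.

V_total = 341.9∠53.3° V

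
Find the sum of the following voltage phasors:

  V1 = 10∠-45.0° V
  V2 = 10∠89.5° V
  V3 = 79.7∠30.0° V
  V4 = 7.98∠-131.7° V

Step 1 — Convert each phasor to rectangular form:
  V1 = 10·(cos(-45.0°) + j·sin(-45.0°)) = 7.071 - j7.071 V
  V2 = 10·(cos(89.5°) + j·sin(89.5°)) = 0.08727 + j10 V
  V3 = 79.7·(cos(30.0°) + j·sin(30.0°)) = 69.02 + j39.85 V
  V4 = 7.98·(cos(-131.7°) + j·sin(-131.7°)) = -5.309 - j5.958 V
Step 2 — Sum components: V_total = 70.87 + j36.82 V.
Step 3 — Convert to polar: |V_total| = 79.87 V, ∠V_total = 27.5°.

V_total = 79.87∠27.5° V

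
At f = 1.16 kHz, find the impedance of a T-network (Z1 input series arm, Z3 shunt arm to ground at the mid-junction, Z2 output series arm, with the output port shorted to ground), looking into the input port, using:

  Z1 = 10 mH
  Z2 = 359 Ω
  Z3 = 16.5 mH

Step 1 — Angular frequency: ω = 2π·f = 2π·1160 = 7288 rad/s.
Step 2 — Component impedances:
  Z1: Z = jωL = j·7288·0.01 = 0 + j72.88 Ω
  Z2: Z = R = 359 Ω
  Z3: Z = jωL = j·7288·0.0165 = 0 + j120.3 Ω
Step 3 — With the output port shorted to ground, the output series arm Z2 runs from the junction to ground; the shunt arm Z3 also runs from the junction to ground. They appear in parallel: Z3 || Z2 = 36.22 + j108.1 Ω.
Step 4 — Series with input arm Z1: Z_in = Z1 + (Z3 || Z2) = 36.22 + j181 Ω = 184.6∠78.7° Ω.

Z = 36.22 + j181 Ω = 184.6∠78.7° Ω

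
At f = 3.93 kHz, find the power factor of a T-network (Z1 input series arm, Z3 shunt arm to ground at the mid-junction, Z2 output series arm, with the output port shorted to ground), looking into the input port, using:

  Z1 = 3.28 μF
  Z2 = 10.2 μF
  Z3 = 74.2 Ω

Step 1 — Angular frequency: ω = 2π·f = 2π·3930 = 2.469e+04 rad/s.
Step 2 — Component impedances:
  Z1: Z = 1/(jωC) = -j/(ω·C) = 0 - j12.35 Ω
  Z2: Z = 1/(jωC) = -j/(ω·C) = 0 - j3.97 Ω
  Z3: Z = R = 74.2 Ω
Step 3 — With the output port shorted to ground, the output series arm Z2 runs from the junction to ground; the shunt arm Z3 also runs from the junction to ground. They appear in parallel: Z3 || Z2 = 0.2118 - j3.959 Ω.
Step 4 — Series with input arm Z1: Z_in = Z1 + (Z3 || Z2) = 0.2118 - j16.31 Ω = 16.31∠-89.3° Ω.
Step 5 — Power factor: PF = cos(φ) = Re(Z)/|Z| = 0.2118/16.31 = 0.01299.
Step 6 — Type: Im(Z) = -16.31 ⇒ leading (phase φ = -89.3°).

PF = 0.01299 (leading, φ = -89.3°)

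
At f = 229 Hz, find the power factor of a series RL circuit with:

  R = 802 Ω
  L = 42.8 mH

Step 1 — Angular frequency: ω = 2π·f = 2π·229 = 1439 rad/s.
Step 2 — Component impedances:
  R: Z = R = 802 Ω
  L: Z = jωL = j·1439·0.0428 = 0 + j61.58 Ω
Step 3 — Series combination: Z_total = R + L = 802 + j61.58 Ω = 804.4∠4.4° Ω.
Step 4 — Power factor: PF = cos(φ) = Re(Z)/|Z| = 802/804.36 = 0.9971.
Step 5 — Type: Im(Z) = 61.58 ⇒ lagging (phase φ = 4.4°).

PF = 0.9971 (lagging, φ = 4.4°)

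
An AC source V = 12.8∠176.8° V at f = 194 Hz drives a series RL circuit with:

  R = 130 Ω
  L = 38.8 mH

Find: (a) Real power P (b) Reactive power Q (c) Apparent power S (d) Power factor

Step 1 — Angular frequency: ω = 2π·f = 2π·194 = 1219 rad/s.
Step 2 — Component impedances:
  R: Z = R = 130 Ω
  L: Z = jωL = j·1219·0.0388 = 0 + j47.29 Ω
Step 3 — Series combination: Z_total = R + L = 130 + j47.29 Ω = 138.3∠20.0° Ω.
Step 4 — Source phasor: V = 12.8∠176.8° V = -12.78 + j0.7145 V.
Step 5 — Current: I = V / Z = -0.08505 + j0.03644 A = 0.09253∠156.8° A.
Step 6 — Complex power: S = V·I* = 1.113 + j0.4049 VA.
Step 7 — Real power: P = Re(S) = 1.113 W.
Step 8 — Reactive power: Q = Im(S) = 0.4049 VAR.
Step 9 — Apparent power: |S| = 1.184 VA.
Step 10 — Power factor: PF = P/|S| = 0.9397 (lagging).

(a) P = 1.113 W  (b) Q = 0.4049 VAR  (c) S = 1.184 VA  (d) PF = 0.9397 (lagging)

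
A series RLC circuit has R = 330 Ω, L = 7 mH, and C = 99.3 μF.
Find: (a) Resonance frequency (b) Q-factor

Step 1 — Resonance condition Im(Z)=0 gives ω₀ = 1/√(LC).
Step 2 — ω₀ = 1/√(0.007·9.93e-05) = 1199 rad/s.
Step 3 — f₀ = ω₀/(2π) = 190.9 Hz.
Step 4 — Series Q: Q = ω₀L/R = 1199·0.007/330 = 0.02544.

(a) f₀ = 190.9 Hz  (b) Q = 0.02544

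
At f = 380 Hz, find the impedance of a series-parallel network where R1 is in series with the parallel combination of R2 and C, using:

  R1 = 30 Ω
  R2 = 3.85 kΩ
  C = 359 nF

Step 1 — Angular frequency: ω = 2π·f = 2π·380 = 2388 rad/s.
Step 2 — Component impedances:
  R1: Z = R = 30 Ω
  R2: Z = R = 3850 Ω
  C: Z = 1/(jωC) = -j/(ω·C) = 0 - j1167 Ω
Step 3 — Parallel branch: R2 || C = 1/(1/R2 + 1/C) = 323.8 - j1069 Ω.
Step 4 — Series with R1: Z_total = R1 + (R2 || C) = 353.8 - j1069 Ω = 1126∠-71.7° Ω.

Z = 353.8 - j1069 Ω = 1126∠-71.7° Ω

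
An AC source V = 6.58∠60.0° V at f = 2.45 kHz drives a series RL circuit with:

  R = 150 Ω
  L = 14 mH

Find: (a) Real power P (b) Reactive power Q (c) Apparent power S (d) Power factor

Step 1 — Angular frequency: ω = 2π·f = 2π·2450 = 1.539e+04 rad/s.
Step 2 — Component impedances:
  R: Z = R = 150 Ω
  L: Z = jωL = j·1.539e+04·0.014 = 0 + j215.5 Ω
Step 3 — Series combination: Z_total = R + L = 150 + j215.5 Ω = 262.6∠55.2° Ω.
Step 4 — Source phasor: V = 6.58∠60.0° V = 3.29 + j5.698 V.
Step 5 — Current: I = V / Z = 0.02497 + j0.002114 A = 0.02506∠4.8° A.
Step 6 — Complex power: S = V·I* = 0.0942 + j0.1353 VA.
Step 7 — Real power: P = Re(S) = 0.0942 W.
Step 8 — Reactive power: Q = Im(S) = 0.1353 VAR.
Step 9 — Apparent power: |S| = 0.1649 VA.
Step 10 — Power factor: PF = P/|S| = 0.5713 (lagging).

(a) P = 0.0942 W  (b) Q = 0.1353 VAR  (c) S = 0.1649 VA  (d) PF = 0.5713 (lagging)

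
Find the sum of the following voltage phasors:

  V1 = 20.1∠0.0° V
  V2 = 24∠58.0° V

Step 1 — Convert each phasor to rectangular form:
  V1 = 20.1·(cos(0.0°) + j·sin(0.0°)) = 20.1 V
  V2 = 24·(cos(58.0°) + j·sin(58.0°)) = 12.72 + j20.35 V
Step 2 — Sum components: V_total = 32.82 + j20.35 V.
Step 3 — Convert to polar: |V_total| = 38.62 V, ∠V_total = 31.8°.

V_total = 38.62∠31.8° V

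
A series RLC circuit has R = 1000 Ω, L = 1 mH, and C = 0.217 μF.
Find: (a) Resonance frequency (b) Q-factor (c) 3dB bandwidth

Step 1 — Resonance: ω₀ = 1/√(LC) = 1/√(0.001·2.17e-07) = 6.788e+04 rad/s.
Step 2 — f₀ = ω₀/(2π) = 1.08e+04 Hz.
Step 3 — Series Q: Q = ω₀L/R = 6.788e+04·0.001/1000 = 0.06788.
Step 4 — Bandwidth: Δω = ω₀/Q = 1e+06 rad/s; BW = Δω/(2π) = 1.592e+05 Hz.

(a) f₀ = 1.08e+04 Hz  (b) Q = 0.06788  (c) BW = 1.592e+05 Hz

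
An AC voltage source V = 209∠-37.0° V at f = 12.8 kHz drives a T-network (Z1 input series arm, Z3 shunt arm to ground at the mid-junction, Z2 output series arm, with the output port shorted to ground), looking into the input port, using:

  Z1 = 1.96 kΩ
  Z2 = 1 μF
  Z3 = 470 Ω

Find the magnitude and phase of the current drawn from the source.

Step 1 — Angular frequency: ω = 2π·f = 2π·1.28e+04 = 8.042e+04 rad/s.
Step 2 — Component impedances:
  Z1: Z = R = 1960 Ω
  Z2: Z = 1/(jωC) = -j/(ω·C) = 0 - j12.43 Ω
  Z3: Z = R = 470 Ω
Step 3 — With the output port shorted to ground, the output series arm Z2 runs from the junction to ground; the shunt arm Z3 also runs from the junction to ground. They appear in parallel: Z3 || Z2 = 0.3287 - j12.43 Ω.
Step 4 — Series with input arm Z1: Z_in = Z1 + (Z3 || Z2) = 1960 - j12.43 Ω = 1960∠-0.4° Ω.
Step 5 — Source phasor: V = 209∠-37.0° V = 166.9 - j125.8 V.
Step 6 — Ohm's law: I = V / Z_total = (166.9 - j125.8) / (1960 - j12.43) = 0.08555 - j0.06362 A.
Step 7 — Convert to polar: |I| = 0.1066 A, ∠I = -36.6°.

I = 0.1066∠-36.6° A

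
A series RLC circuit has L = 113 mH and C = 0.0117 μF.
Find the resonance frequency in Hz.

Step 1 — Resonance condition Im(Z)=0 gives ω₀ = 1/√(LC).
Step 2 — ω₀ = 1/√(0.113·1.17e-08) = 2.75e+04 rad/s.
Step 3 — f₀ = ω₀/(2π) = 4377 Hz.

f₀ = 4377 Hz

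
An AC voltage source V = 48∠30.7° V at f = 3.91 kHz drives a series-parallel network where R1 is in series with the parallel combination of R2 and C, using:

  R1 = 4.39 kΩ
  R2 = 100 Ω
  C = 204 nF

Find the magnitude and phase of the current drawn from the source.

Step 1 — Angular frequency: ω = 2π·f = 2π·3910 = 2.457e+04 rad/s.
Step 2 — Component impedances:
  R1: Z = R = 4390 Ω
  R2: Z = R = 100 Ω
  C: Z = 1/(jωC) = -j/(ω·C) = 0 - j199.5 Ω
Step 3 — Parallel branch: R2 || C = 1/(1/R2 + 1/C) = 79.92 - j40.06 Ω.
Step 4 — Series with R1: Z_total = R1 + (R2 || C) = 4470 - j40.06 Ω = 4470∠-0.5° Ω.
Step 5 — Source phasor: V = 48∠30.7° V = 41.27 + j24.51 V.
Step 6 — Ohm's law: I = V / Z_total = (41.27 + j24.51) / (4470 - j40.06) = 0.009184 + j0.005565 A.
Step 7 — Convert to polar: |I| = 0.01074 A, ∠I = 31.2°.

I = 0.01074∠31.2° A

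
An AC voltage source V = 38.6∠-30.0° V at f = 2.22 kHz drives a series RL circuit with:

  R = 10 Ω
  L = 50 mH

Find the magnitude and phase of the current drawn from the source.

Step 1 — Angular frequency: ω = 2π·f = 2π·2220 = 1.395e+04 rad/s.
Step 2 — Component impedances:
  R: Z = R = 10 Ω
  L: Z = jωL = j·1.395e+04·0.05 = 0 + j697.4 Ω
Step 3 — Series combination: Z_total = R + L = 10 + j697.4 Ω = 697.5∠89.2° Ω.
Step 4 — Source phasor: V = 38.6∠-30.0° V = 33.43 - j19.3 V.
Step 5 — Ohm's law: I = V / Z_total = (33.43 - j19.3) / (10 + j697.4) = -0.02698 - j0.04832 A.
Step 6 — Convert to polar: |I| = 0.05534 A, ∠I = -119.2°.

I = 0.05534∠-119.2° A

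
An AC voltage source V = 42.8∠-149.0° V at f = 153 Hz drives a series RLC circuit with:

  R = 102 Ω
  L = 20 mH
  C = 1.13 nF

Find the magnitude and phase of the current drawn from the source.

Step 1 — Angular frequency: ω = 2π·f = 2π·153 = 961.3 rad/s.
Step 2 — Component impedances:
  R: Z = R = 102 Ω
  L: Z = jωL = j·961.3·0.02 = 0 + j19.23 Ω
  C: Z = 1/(jωC) = -j/(ω·C) = 0 - j9.206e+05 Ω
Step 3 — Series combination: Z_total = R + L + C = 102 - j9.205e+05 Ω = 9.205e+05∠-90.0° Ω.
Step 4 — Source phasor: V = 42.8∠-149.0° V = -36.69 - j22.04 V.
Step 5 — Ohm's law: I = V / Z_total = (-36.69 - j22.04) / (102 - j9.205e+05) = 2.394e-05 - j3.986e-05 A.
Step 6 — Convert to polar: |I| = 4.649e-05 A, ∠I = -59.0°.

I = 4.649e-05∠-59.0° A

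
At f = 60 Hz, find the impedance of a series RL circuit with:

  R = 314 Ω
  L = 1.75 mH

Step 1 — Angular frequency: ω = 2π·f = 2π·60 = 377 rad/s.
Step 2 — Component impedances:
  R: Z = R = 314 Ω
  L: Z = jωL = j·377·0.00175 = 0 + j0.6597 Ω
Step 3 — Series combination: Z_total = R + L = 314 + j0.6597 Ω = 314∠0.1° Ω.

Z = 314 + j0.6597 Ω = 314∠0.1° Ω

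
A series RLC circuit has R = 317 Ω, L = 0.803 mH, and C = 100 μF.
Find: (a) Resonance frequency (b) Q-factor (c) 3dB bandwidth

Step 1 — Resonance: ω₀ = 1/√(LC) = 1/√(0.000803·0.0001) = 3529 rad/s.
Step 2 — f₀ = ω₀/(2π) = 561.6 Hz.
Step 3 — Series Q: Q = ω₀L/R = 3529·0.000803/317 = 0.008939.
Step 4 — Bandwidth: Δω = ω₀/Q = 3.948e+05 rad/s; BW = Δω/(2π) = 6.283e+04 Hz.

(a) f₀ = 561.6 Hz  (b) Q = 0.008939  (c) BW = 6.283e+04 Hz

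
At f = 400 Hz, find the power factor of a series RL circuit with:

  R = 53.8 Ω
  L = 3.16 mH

Step 1 — Angular frequency: ω = 2π·f = 2π·400 = 2513 rad/s.
Step 2 — Component impedances:
  R: Z = R = 53.8 Ω
  L: Z = jωL = j·2513·0.00316 = 0 + j7.942 Ω
Step 3 — Series combination: Z_total = R + L = 53.8 + j7.942 Ω = 54.38∠8.4° Ω.
Step 4 — Power factor: PF = cos(φ) = Re(Z)/|Z| = 53.8/54.38 = 0.9893.
Step 5 — Type: Im(Z) = 7.942 ⇒ lagging (phase φ = 8.4°).

PF = 0.9893 (lagging, φ = 8.4°)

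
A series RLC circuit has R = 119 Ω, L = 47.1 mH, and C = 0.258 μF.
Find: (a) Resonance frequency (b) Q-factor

Step 1 — Resonance condition Im(Z)=0 gives ω₀ = 1/√(LC).
Step 2 — ω₀ = 1/√(0.0471·2.58e-07) = 9072 rad/s.
Step 3 — f₀ = ω₀/(2π) = 1444 Hz.
Step 4 — Series Q: Q = ω₀L/R = 9072·0.0471/119 = 3.59.

(a) f₀ = 1444 Hz  (b) Q = 3.59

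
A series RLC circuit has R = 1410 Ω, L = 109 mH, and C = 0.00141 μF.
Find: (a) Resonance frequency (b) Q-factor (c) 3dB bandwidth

Step 1 — Resonance condition Im(Z)=0 gives ω₀ = 1/√(LC).
Step 2 — ω₀ = 1/√(0.109·1.41e-09) = 8.066e+04 rad/s.
Step 3 — f₀ = ω₀/(2π) = 1.284e+04 Hz.
Step 4 — Series Q: Q = ω₀L/R = 8.066e+04·0.109/1410 = 6.236.
Step 5 — 3dB bandwidth: Δω = ω₀/Q = 1.294e+04 rad/s; BW = Δω/(2π) = 2059 Hz.

(a) f₀ = 1.284e+04 Hz  (b) Q = 6.236  (c) BW = 2059 Hz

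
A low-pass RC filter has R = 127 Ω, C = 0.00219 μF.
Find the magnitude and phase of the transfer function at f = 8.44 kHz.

Step 1 — Angular frequency: ω = 2π·8440 = 5.303e+04 rad/s.
Step 2 — Transfer function: H(jω) = 1/(1 + jωRC).
Step 3 — Denominator: 1 + jωRC = 1 + j·5.303e+04·127·2.19e-09 = 1 + j0.01475.
Step 4 — H = 0.9998 - j0.01475.
Step 5 — Magnitude: |H| = 0.9999 (-0.0 dB); phase: φ = -0.8°.

|H| = 0.9999 (-0.0 dB), φ = -0.8°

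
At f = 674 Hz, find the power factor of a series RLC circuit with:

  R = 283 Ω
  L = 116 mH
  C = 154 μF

Step 1 — Angular frequency: ω = 2π·f = 2π·674 = 4235 rad/s.
Step 2 — Component impedances:
  R: Z = R = 283 Ω
  L: Z = jωL = j·4235·0.116 = 0 + j491.2 Ω
  C: Z = 1/(jωC) = -j/(ω·C) = 0 - j1.533 Ω
Step 3 — Series combination: Z_total = R + L + C = 283 + j489.7 Ω = 565.6∠60.0° Ω.
Step 4 — Power factor: PF = cos(φ) = Re(Z)/|Z| = 283/565.6 = 0.5004.
Step 5 — Type: Im(Z) = 489.7 ⇒ lagging (phase φ = 60.0°).

PF = 0.5004 (lagging, φ = 60.0°)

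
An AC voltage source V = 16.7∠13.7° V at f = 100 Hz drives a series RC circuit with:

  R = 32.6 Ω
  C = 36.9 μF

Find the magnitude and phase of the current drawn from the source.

Step 1 — Angular frequency: ω = 2π·f = 2π·100 = 628.3 rad/s.
Step 2 — Component impedances:
  R: Z = R = 32.6 Ω
  C: Z = 1/(jωC) = -j/(ω·C) = 0 - j43.13 Ω
Step 3 — Series combination: Z_total = R + C = 32.6 - j43.13 Ω = 54.07∠-52.9° Ω.
Step 4 — Source phasor: V = 16.7∠13.7° V = 16.22 + j3.955 V.
Step 5 — Ohm's law: I = V / Z_total = (16.22 + j3.955) / (32.6 - j43.13) = 0.1226 + j0.2835 A.
Step 6 — Convert to polar: |I| = 0.3089 A, ∠I = 66.6°.

I = 0.3089∠66.6° A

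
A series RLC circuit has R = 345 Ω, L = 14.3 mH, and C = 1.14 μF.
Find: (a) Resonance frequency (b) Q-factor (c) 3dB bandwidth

Step 1 — Resonance: ω₀ = 1/√(LC) = 1/√(0.0143·1.14e-06) = 7832 rad/s.
Step 2 — f₀ = ω₀/(2π) = 1247 Hz.
Step 3 — Series Q: Q = ω₀L/R = 7832·0.0143/345 = 0.3246.
Step 4 — Bandwidth: Δω = ω₀/Q = 2.413e+04 rad/s; BW = Δω/(2π) = 3840 Hz.

(a) f₀ = 1247 Hz  (b) Q = 0.3246  (c) BW = 3840 Hz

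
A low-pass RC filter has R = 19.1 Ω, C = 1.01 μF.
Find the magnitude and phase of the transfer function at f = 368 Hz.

Step 1 — Angular frequency: ω = 2π·368 = 2312 rad/s.
Step 2 — Transfer function: H(jω) = 1/(1 + jωRC).
Step 3 — Denominator: 1 + jωRC = 1 + j·2312·19.1·1.01e-06 = 1 + j0.0446.
Step 4 — H = 0.998 - j0.04452.
Step 5 — Magnitude: |H| = 0.999 (-0.0 dB); phase: φ = -2.6°.

|H| = 0.999 (-0.0 dB), φ = -2.6°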